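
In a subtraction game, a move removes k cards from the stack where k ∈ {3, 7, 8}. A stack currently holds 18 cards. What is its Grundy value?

Build the Grundy sequence with g(k) = mex{g(k−s) : s ∈ {3, 7, 8}, s ≤ k}:
k:     0  1  2  3  4  5  6  7  8  9 10 11 12 13 14 15 16 17 18
g(k):  0  0  0  1  1  1  0  2  2  1  3  0  0  2  1  1  0  0  2
So g(18) = 2.

2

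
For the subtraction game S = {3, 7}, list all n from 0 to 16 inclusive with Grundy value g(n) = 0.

Build the Grundy sequence with g(k) = mex{g(k−s) : s ∈ {3, 7}, s ≤ k}:
k:     0  1  2  3  4  5  6  7  8  9 10 11 12 13 14 15 16
g(k):  0  0  0  1  1  1  0  2  2  1  0  0  0  1  1  1  0
The P-positions (g = 0) in 0..16 are 0, 1, 2, 6, 10, 11, 12, 16.

0, 1, 2, 6, 10, 11, 12, 16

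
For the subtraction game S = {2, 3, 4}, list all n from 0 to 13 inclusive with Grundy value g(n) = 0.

0, 1, 6, 7, 12, 13

Grundy values for subtraction set {2, 3, 4}:
g(0) = mex{} = 0
g(1) = mex{} = 0
g(2) = mex{0} = 1
g(3) = mex{0} = 1
g(4) = mex{0,1} = 2
g(5) = mex{0,1} = 2
g(6) = mex{1,2} = 0
g(7) = mex{1,2} = 0
g(8) = mex{0,2} = 1
g(9) = mex{0,2} = 1
g(10) = mex{0,1} = 2
g(11) = mex{0,1} = 2
g(12) = mex{1,2} = 0
g(13) = mex{1,2} = 0
The P-positions (g = 0) in 0..13 are 0, 1, 6, 7, 12, 13.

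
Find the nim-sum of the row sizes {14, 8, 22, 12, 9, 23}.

Compute the nim-sum pairwise:
14 XOR 8 = 6
6 XOR 22 = 16
16 XOR 12 = 28
28 XOR 9 = 21
21 XOR 23 = 2

2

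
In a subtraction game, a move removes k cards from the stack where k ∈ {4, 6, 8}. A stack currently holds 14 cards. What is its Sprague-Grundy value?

Build the Grundy sequence with g(k) = mex{g(k−s) : s ∈ {4, 6, 8}, s ≤ k}:
g(0) = mex{} = 0
g(1) = mex{} = 0
g(2) = mex{} = 0
g(3) = mex{} = 0
g(4) = mex{0} = 1
g(5) = mex{0} = 1
g(6) = mex{0} = 1
g(7) = mex{0} = 1
g(8) = mex{0,1} = 2
g(9) = mex{0,1} = 2
g(10) = mex{0,1} = 2
g(11) = mex{0,1} = 2
g(12) = mex{1,2} = 0
g(13) = mex{1,2} = 0
g(14) = mex{1,2} = 0
So g(14) = 0.

0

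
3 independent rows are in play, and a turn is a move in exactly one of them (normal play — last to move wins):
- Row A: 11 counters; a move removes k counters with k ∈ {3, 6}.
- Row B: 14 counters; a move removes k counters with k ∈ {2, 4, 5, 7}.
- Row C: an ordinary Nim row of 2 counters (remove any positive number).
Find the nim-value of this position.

0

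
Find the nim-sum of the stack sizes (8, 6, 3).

13

Compute the nim-sum pairwise:
8 XOR 6 = 14
14 XOR 3 = 13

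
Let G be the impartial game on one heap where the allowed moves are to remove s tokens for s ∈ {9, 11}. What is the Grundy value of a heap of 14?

1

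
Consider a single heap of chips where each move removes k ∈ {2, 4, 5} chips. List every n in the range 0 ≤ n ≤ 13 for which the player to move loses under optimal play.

0, 1, 7, 8

Grundy values for subtraction set {2, 4, 5}:
k:     0  1  2  3  4  5  6  7  8  9 10 11 12 13
g(k):  0  0  1  1  2  2  3  0  0  1  1  2  2  3
The P-positions (g = 0) in 0..13 are 0, 1, 7, 8.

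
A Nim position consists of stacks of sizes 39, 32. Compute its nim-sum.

Nim-sum: 39 XOR 32 = 7.

7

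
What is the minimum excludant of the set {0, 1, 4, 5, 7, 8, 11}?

The values 0, 1 are all present; 2 is the first non-negative integer missing from the set.

2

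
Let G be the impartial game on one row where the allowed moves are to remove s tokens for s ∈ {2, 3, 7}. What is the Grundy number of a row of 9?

Compute g(0), g(1), … for moves {2, 3, 7}:
k:     0  1  2  3  4  5  6  7  8  9
g(k):  0  0  1  1  2  0  0  1  1  2
So g(9) = 2.

2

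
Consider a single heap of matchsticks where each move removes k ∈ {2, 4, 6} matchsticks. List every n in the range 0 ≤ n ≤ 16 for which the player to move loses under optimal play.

0, 1, 8, 9, 16

Grundy values for subtraction set {2, 4, 6}:
k:     0  1  2  3  4  5  6  7  8  9 10 11 12 13 14 15 16
g(k):  0  0  1  1  2  2  3  3  0  0  1  1  2  2  3  3  0
The P-positions (g = 0) in 0..16 are 0, 1, 8, 9, 16.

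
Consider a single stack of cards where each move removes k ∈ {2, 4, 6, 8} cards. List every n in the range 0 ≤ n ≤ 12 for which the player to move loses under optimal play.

0, 1, 10, 11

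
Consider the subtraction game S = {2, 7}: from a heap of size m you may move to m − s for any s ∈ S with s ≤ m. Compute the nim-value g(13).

Build the Grundy sequence with g(k) = mex{g(k−s) : s ∈ {2, 7}, s ≤ k}:
g(0) = mex{} = 0
g(1) = mex{} = 0
g(2) = mex{0} = 1
g(3) = mex{0} = 1
g(4) = mex{1} = 0
g(5) = mex{1} = 0
g(6) = mex{0} = 1
g(7) = mex{0} = 1
g(8) = mex{0,1} = 2
g(9) = mex{1} = 0
g(10) = mex{1,2} = 0
g(11) = mex{0} = 1
g(12) = mex{0} = 1
g(13) = mex{1} = 0
So g(13) = 0.

0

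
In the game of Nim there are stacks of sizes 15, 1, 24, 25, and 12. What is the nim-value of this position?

Write each in binary and XOR column by column:
  01111  (15)
  00001  (1)
  11000  (24)
  11001  (25)
  01100  (12)
  -----
  00011  (3)

3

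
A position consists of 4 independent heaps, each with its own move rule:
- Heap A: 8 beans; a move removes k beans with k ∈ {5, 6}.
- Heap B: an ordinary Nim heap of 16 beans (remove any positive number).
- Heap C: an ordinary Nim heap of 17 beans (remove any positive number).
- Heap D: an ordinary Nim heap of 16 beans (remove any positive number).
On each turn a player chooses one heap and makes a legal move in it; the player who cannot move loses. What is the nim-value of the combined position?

16

Build the Grundy sequence for heap A with g(k) = mex{g(k−s) : s ∈ {5, 6}, s ≤ k}:
k:     0  1  2  3  4  5  6  7  8
g(k):  0  0  0  0  0  1  1  1  1
So g(8) = 1.
Heap B is a plain Nim heap of size 16, so its Grundy value is 16.
Heap C is a plain Nim heap of size 17, so its Grundy value is 17.
Heap D is a plain Nim heap of size 16, so its Grundy value is 16.
The value of a disjunctive sum is the nim-sum of the parts.
Combined value = 1 ⊕ 16 ⊕ 17 ⊕ 16 = 16.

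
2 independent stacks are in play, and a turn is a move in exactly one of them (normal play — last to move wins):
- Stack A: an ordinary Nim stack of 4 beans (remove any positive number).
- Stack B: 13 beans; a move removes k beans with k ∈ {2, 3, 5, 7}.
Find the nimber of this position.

6

Stack A is a plain Nim stack of size 4, so its Grundy value is 4.
Build the Grundy sequence for stack B with g(k) = mex{g(k−s) : s ∈ {2, 3, 5, 7}, s ≤ k}:
k:     0  1  2  3  4  5  6  7  8  9 10 11 12 13
g(k):  0  0  1  1  2  2  3  3  4  0  0  1  1  2
So g(13) = 2.
By the Sprague-Grundy theorem, the Grundy value of a sum of independent games is the XOR of the component values.
Combined value = 4 XOR 2 = 6.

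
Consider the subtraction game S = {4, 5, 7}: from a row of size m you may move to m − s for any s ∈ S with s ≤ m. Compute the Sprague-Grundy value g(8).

Build the Grundy sequence with g(k) = mex{g(k−s) : s ∈ {4, 5, 7}, s ≤ k}:
k:     0  1  2  3  4  5  6  7  8
g(k):  0  0  0  0  1  1  1  1  2
So g(8) = 2.

2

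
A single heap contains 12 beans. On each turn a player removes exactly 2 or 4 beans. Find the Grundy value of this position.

0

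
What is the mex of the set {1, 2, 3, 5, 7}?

0 is not in the set, so the mex is 0.

0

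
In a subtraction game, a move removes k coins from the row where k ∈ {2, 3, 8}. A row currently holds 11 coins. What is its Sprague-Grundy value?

0

Grundy values for subtraction set {2, 3, 8}:
k:     0  1  2  3  4  5  6  7  8  9 10 11
g(k):  0  0  1  1  2  0  0  1  1  2  0  0
So g(11) = 0.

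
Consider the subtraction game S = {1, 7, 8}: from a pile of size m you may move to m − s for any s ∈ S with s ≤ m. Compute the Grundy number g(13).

Grundy values for subtraction set {1, 7, 8}:
g(0) = mex{} = 0
g(1) = mex{0} = 1
g(2) = mex{1} = 0
g(3) = mex{0} = 1
g(4) = mex{1} = 0
g(5) = mex{0} = 1
g(6) = mex{1} = 0
g(7) = mex{0} = 1
g(8) = mex{0,1} = 2
g(9) = mex{0,1,2} = 3
g(10) = mex{0,1,3} = 2
g(11) = mex{0,1,2} = 3
g(12) = mex{0,1,3} = 2
g(13) = mex{0,1,2} = 3
So g(13) = 3.

3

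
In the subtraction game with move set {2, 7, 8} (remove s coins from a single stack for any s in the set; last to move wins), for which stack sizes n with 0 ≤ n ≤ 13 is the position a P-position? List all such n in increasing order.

Compute g(0), g(1), … for moves {2, 7, 8}:
g(0) = mex{} = 0
g(1) = mex{} = 0
g(2) = mex{0} = 1
g(3) = mex{0} = 1
g(4) = mex{1} = 0
g(5) = mex{1} = 0
g(6) = mex{0} = 1
g(7) = mex{0} = 1
g(8) = mex{0,1} = 2
g(9) = mex{0,1} = 2
g(10) = mex{1,2} = 0
g(11) = mex{0,1,2} = 3
g(12) = mex{0} = 1
g(13) = mex{0,1,3} = 2
The P-positions (g = 0) in 0..13 are 0, 1, 4, 5, 10.

0, 1, 4, 5, 10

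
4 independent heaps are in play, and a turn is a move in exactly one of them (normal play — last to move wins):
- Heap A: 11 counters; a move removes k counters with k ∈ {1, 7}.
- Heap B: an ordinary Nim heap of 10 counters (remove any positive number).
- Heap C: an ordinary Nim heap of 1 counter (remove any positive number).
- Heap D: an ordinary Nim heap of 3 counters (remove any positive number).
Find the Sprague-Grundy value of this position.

9

Grundy values for heap A (subtraction set {1, 7}):
k:     0  1  2  3  4  5  6  7  8  9 10 11
g(k):  0  1  0  1  0  1  0  1  0  1  0  1
So g(11) = 1.
Heap B is a plain Nim heap of size 10, so its Grundy value is 10.
Heap C is a plain Nim heap of size 1, so its Grundy value is 1.
Heap D is a plain Nim heap of size 3, so its Grundy value is 3.
The value of a disjunctive sum is the nim-sum of the parts.
Combined value = 1 ⊕ 10 ⊕ 1 ⊕ 3 = 9.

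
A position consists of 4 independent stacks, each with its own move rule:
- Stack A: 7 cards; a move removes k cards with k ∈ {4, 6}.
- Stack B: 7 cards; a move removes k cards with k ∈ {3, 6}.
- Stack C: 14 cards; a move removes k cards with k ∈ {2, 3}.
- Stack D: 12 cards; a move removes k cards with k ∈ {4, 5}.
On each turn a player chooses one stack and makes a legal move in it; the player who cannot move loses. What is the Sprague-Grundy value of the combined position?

For stack A, compute g(0), g(1), … with moves {4, 6}:
k:     0  1  2  3  4  5  6  7
g(k):  0  0  0  0  1  1  1  1
So g(7) = 1.
Grundy values for stack B (subtraction set {3, 6}):
g(0) = mex{} = 0
g(1) = mex{} = 0
g(2) = mex{} = 0
g(3) = mex{0} = 1
g(4) = mex{0} = 1
g(5) = mex{0} = 1
g(6) = mex{0,1} = 2
g(7) = mex{0,1} = 2
So g(7) = 2.
Build the Grundy sequence for stack C with g(k) = mex{g(k−s) : s ∈ {2, 3}, s ≤ k}:
g(0) = mex{} = 0
g(1) = mex{} = 0
g(2) = mex{0} = 1
g(3) = mex{0} = 1
g(4) = mex{0,1} = 2
g(5) = mex{1} = 0
g(6) = mex{1,2} = 0
g(7) = mex{0,2} = 1
g(8) = mex{0} = 1
g(9) = mex{0,1} = 2
g(10) = mex{1} = 0
g(11) = mex{1,2} = 0
g(12) = mex{0,2} = 1
g(13) = mex{0} = 1
g(14) = mex{0,1} = 2
So g(14) = 2.
Build the Grundy sequence for stack D with g(k) = mex{g(k−s) : s ∈ {4, 5}, s ≤ k}:
k:     0  1  2  3  4  5  6  7  8  9 10 11 12
g(k):  0  0  0  0  1  1  1  1  2  0  0  0  0
So g(12) = 0.
By the Sprague-Grundy theorem, the Grundy value of a sum of independent games is the XOR of the component values.
Combined value = 1 XOR 2 XOR 2 XOR 0 = 1.

1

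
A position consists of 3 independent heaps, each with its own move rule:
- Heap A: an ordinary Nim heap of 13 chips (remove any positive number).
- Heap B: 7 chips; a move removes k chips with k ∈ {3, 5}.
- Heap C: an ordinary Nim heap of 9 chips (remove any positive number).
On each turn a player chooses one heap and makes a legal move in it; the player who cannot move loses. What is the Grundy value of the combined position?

Heap A is a plain Nim heap of size 13, so its Grundy value is 13.
Grundy values for heap B (subtraction set {3, 5}):
g(0) = mex{} = 0
g(1) = mex{} = 0
g(2) = mex{} = 0
g(3) = mex{0} = 1
g(4) = mex{0} = 1
g(5) = mex{0} = 1
g(6) = mex{0,1} = 2
g(7) = mex{0,1} = 2
So g(7) = 2.
Heap C is a plain Nim heap of size 9, so its Grundy value is 9.
The value of a disjunctive sum is the nim-sum of the parts.
Combined value = 13 ⊕ 2 ⊕ 9 = 6.

6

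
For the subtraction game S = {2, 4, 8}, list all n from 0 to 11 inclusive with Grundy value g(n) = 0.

Grundy values for subtraction set {2, 4, 8}:
k:     0  1  2  3  4  5  6  7  8  9 10 11
g(k):  0  0  1  1  2  2  0  0  1  1  2  2
The P-positions (g = 0) in 0..11 are 0, 1, 6, 7.

0, 1, 6, 7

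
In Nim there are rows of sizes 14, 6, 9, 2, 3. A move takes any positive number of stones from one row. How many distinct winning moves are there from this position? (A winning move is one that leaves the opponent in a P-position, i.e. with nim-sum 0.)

0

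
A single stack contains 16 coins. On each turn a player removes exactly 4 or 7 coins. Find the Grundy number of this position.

1

Grundy values for subtraction set {4, 7}:
k:     0  1  2  3  4  5  6  7  8  9 10 11 12 13 14 15 16
g(k):  0  0  0  0  1  1  1  1  2  2  2  0  0  0  0  1  1
So g(16) = 1.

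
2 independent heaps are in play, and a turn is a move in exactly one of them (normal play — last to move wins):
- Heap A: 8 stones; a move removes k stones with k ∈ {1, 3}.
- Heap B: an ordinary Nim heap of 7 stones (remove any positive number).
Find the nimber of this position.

7

For heap A, compute g(0), g(1), … with moves {1, 3}:
g(0) = mex{} = 0
g(1) = mex{0} = 1
g(2) = mex{1} = 0
g(3) = mex{0} = 1
g(4) = mex{1} = 0
g(5) = mex{0} = 1
g(6) = mex{1} = 0
g(7) = mex{0} = 1
g(8) = mex{1} = 0
So g(8) = 0.
Heap B is a plain Nim heap of size 7, so its Grundy value is 7.
By the Sprague-Grundy theorem, the Grundy value of a sum of independent games is the XOR of the component values.
Combined value = 0 ⊕ 7 = 7.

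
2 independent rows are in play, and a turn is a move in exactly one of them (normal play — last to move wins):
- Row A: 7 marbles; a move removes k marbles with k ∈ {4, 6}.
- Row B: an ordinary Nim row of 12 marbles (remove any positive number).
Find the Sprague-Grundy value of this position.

13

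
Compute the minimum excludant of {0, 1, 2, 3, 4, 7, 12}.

5

The values 0, 1, 2, 3, 4 are all present; 5 is the first non-negative integer missing from the set.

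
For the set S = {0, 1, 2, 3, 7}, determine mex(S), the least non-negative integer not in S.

The values 0, 1, 2, 3 are all present; 4 is the first non-negative integer missing from the set.

4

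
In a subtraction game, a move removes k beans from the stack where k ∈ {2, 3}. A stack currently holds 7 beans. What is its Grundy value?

1

Compute g(0), g(1), … for moves {2, 3}:
k:     0  1  2  3  4  5  6  7
g(k):  0  0  1  1  2  0  0  1
So g(7) = 1.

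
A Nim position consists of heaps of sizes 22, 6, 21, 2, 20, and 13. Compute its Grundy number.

30

In binary:
  10110  (22)
  00110  (6)
  10101  (21)
  00010  (2)
  10100  (20)
  01101  (13)
  -----
  11110  (30)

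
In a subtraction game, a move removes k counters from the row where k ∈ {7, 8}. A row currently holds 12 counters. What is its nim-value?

1

Compute g(0), g(1), … for moves {7, 8}:
k:     0  1  2  3  4  5  6  7  8  9 10 11 12
g(k):  0  0  0  0  0  0  0  1  1  1  1  1  1
So g(12) = 1.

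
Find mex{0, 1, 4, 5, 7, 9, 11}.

2

The values 0, 1 are all present; 2 is the first non-negative integer missing from the set.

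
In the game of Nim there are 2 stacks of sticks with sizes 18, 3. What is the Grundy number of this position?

17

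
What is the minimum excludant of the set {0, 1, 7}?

The values 0, 1 are all present; 2 is the first non-negative integer missing from the set.

2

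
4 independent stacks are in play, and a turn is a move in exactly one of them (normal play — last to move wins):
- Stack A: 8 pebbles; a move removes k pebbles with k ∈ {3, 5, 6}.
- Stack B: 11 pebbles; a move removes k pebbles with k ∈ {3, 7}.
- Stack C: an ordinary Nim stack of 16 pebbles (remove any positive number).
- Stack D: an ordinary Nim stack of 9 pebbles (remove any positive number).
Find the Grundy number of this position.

27

For stack A, compute g(0), g(1), … with moves {3, 5, 6}:
g(0) = mex{} = 0
g(1) = mex{} = 0
g(2) = mex{} = 0
g(3) = mex{0} = 1
g(4) = mex{0} = 1
g(5) = mex{0} = 1
g(6) = mex{0,1} = 2
g(7) = mex{0,1} = 2
g(8) = mex{0,1} = 2
So g(8) = 2.
Build the Grundy sequence for stack B with g(k) = mex{g(k−s) : s ∈ {3, 7}, s ≤ k}:
k:     0  1  2  3  4  5  6  7  8  9 10 11
g(k):  0  0  0  1  1  1  0  2  2  1  0  0
So g(11) = 0.
Stack C is a plain Nim stack of size 16, so its Grundy value is 16.
Stack D is a plain Nim stack of size 9, so its Grundy value is 9.
The value of a disjunctive sum is the nim-sum of the parts.
Combined value = 2 ⊕ 0 ⊕ 16 ⊕ 9 = 27.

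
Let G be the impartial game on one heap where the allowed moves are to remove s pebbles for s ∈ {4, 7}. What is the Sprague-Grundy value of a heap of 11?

0

Compute g(0), g(1), … for moves {4, 7}:
k:     0  1  2  3  4  5  6  7  8  9 10 11
g(k):  0  0  0  0  1  1  1  1  2  2  2  0
So g(11) = 0.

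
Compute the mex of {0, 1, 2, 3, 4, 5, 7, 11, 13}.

The values 0, 1, 2, 3, 4, 5 are all present; 6 is the first non-negative integer missing from the set.

6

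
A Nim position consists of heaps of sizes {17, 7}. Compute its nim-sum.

22

Nim-sum: 17 ^ 7 = 22.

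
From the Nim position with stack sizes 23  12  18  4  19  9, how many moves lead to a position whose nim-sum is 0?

In binary:
  10111  (23)
  01100  (12)
  10010  (18)
  00100  (4)
  10011  (19)
  01001  (9)
  -----
  10111  (23)
The overall nim-sum is X = 23. A stack of size p has a winning move iff p XOR X < p (reduce it to p XOR X).
  23: 23 XOR 23 = 0 < 23 — winning move (to 0).
  12: 12 XOR 23 = 27 ≥ 12 — no move.
  18: 18 XOR 23 = 5 < 18 — winning move (to 5).
  4: 4 XOR 23 = 19 ≥ 4 — no move.
  19: 19 XOR 23 = 4 < 19 — winning move (to 4).
  9: 9 XOR 23 = 30 ≥ 9 — no move.
That gives 3 winning moves.

3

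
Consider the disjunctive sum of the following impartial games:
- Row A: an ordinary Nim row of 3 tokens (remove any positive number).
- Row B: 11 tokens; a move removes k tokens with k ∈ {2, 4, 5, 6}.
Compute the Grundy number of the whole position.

Row A is a plain Nim row of size 3, so its Grundy value is 3.
For row B, compute g(0), g(1), … with moves {2, 4, 5, 6}:
g(0) = mex{} = 0
g(1) = mex{} = 0
g(2) = mex{0} = 1
g(3) = mex{0} = 1
g(4) = mex{0,1} = 2
g(5) = mex{0,1} = 2
g(6) = mex{0,1,2} = 3
g(7) = mex{0,1,2} = 3
g(8) = mex{1,2,3} = 0
g(9) = mex{1,2,3} = 0
g(10) = mex{0,2,3} = 1
g(11) = mex{0,2,3} = 1
So g(11) = 1.
By the Sprague-Grundy theorem, the Grundy value of a sum of independent games is the XOR of the component values.
Combined value = 3 ⊕ 1 = 2.

2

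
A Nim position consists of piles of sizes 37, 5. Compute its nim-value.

32

Nim-sum: 37 XOR 5 = 32.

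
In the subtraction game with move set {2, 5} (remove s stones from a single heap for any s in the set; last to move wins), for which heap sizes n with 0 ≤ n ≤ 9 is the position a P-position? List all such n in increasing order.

Compute g(0), g(1), … for moves {2, 5}:
k:     0  1  2  3  4  5  6  7  8  9
g(k):  0  0  1  1  0  2  1  0  0  1
The P-positions (g = 0) in 0..9 are 0, 1, 4, 7, 8.

0, 1, 4, 7, 8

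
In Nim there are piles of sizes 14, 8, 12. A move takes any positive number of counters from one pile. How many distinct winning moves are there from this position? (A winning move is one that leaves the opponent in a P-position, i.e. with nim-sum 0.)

Bitwise XOR of the heap sizes:
  1110  (14)
  1000  (8)
  1100  (12)
  ----
  1010  (10)
The overall nim-sum is X = 10. A pile of size p has a winning move iff p XOR X < p (reduce it to p XOR X).
  14: 14 XOR 10 = 4 < 14 — winning move (to 4).
  8: 8 XOR 10 = 2 < 8 — winning move (to 2).
  12: 12 XOR 10 = 6 < 12 — winning move (to 6).
That gives 3 winning moves.

3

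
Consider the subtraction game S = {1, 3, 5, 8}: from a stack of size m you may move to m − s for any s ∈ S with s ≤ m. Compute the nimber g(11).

Build the Grundy sequence with g(k) = mex{g(k−s) : s ∈ {1, 3, 5, 8}, s ≤ k}:
k:     0  1  2  3  4  5  6  7  8  9 10 11
g(k):  0  1  0  1  0  1  0  1  2  3  2  3
So g(11) = 3.

3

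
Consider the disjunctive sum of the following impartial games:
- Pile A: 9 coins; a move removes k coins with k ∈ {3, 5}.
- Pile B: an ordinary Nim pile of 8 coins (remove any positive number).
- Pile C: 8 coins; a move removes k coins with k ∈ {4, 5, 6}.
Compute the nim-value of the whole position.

10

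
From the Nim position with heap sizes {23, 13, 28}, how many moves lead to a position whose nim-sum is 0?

3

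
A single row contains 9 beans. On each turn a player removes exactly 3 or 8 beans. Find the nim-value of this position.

Compute g(0), g(1), … for moves {3, 8}:
k:     0  1  2  3  4  5  6  7  8  9
g(k):  0  0  0  1  1  1  0  0  2  1
So g(9) = 1.

1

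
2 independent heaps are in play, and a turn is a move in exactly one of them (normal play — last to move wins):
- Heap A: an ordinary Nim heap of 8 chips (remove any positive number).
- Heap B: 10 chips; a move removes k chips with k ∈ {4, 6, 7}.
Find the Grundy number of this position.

10

Heap A is a plain Nim heap of size 8, so its Grundy value is 8.
Grundy values for heap B (subtraction set {4, 6, 7}):
g(0) = mex{} = 0
g(1) = mex{} = 0
g(2) = mex{} = 0
g(3) = mex{} = 0
g(4) = mex{0} = 1
g(5) = mex{0} = 1
g(6) = mex{0} = 1
g(7) = mex{0} = 1
g(8) = mex{0,1} = 2
g(9) = mex{0,1} = 2
g(10) = mex{0,1} = 2
So g(10) = 2.
By the Sprague-Grundy theorem, the Grundy value of a sum of independent games is the XOR of the component values.
Combined value = 8 XOR 2 = 10.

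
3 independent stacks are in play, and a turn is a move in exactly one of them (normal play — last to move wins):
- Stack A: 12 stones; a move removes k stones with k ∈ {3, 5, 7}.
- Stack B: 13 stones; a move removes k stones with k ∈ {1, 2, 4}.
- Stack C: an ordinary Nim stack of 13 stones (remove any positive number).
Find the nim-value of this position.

12

Grundy values for stack A (subtraction set {3, 5, 7}):
k:     0  1  2  3  4  5  6  7  8  9 10 11 12
g(k):  0  0  0  1  1  1  2  2  2  3  0  0  0
So g(12) = 0.
Grundy values for stack B (subtraction set {1, 2, 4}):
g(0) = mex{} = 0
g(1) = mex{0} = 1
g(2) = mex{0,1} = 2
g(3) = mex{1,2} = 0
g(4) = mex{0,2} = 1
g(5) = mex{0,1} = 2
g(6) = mex{1,2} = 0
g(7) = mex{0,2} = 1
g(8) = mex{0,1} = 2
g(9) = mex{1,2} = 0
g(10) = mex{0,2} = 1
g(11) = mex{0,1} = 2
g(12) = mex{1,2} = 0
g(13) = mex{0,2} = 1
So g(13) = 1.
Stack C is a plain Nim stack of size 13, so its Grundy value is 13.
By the Sprague-Grundy theorem, the Grundy value of a sum of independent games is the XOR of the component values.
Combined value = 0 XOR 1 XOR 13 = 12.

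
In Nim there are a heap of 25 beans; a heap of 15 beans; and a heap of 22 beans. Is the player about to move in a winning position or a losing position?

Losing position

Nim-sum: 25 XOR 15 XOR 22 = 0.
The nim-sum is 0, so this is a P-position: the player to move is in a losing position under optimal play.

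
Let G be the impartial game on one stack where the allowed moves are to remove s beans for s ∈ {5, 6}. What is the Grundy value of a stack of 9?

1

Grundy values for subtraction set {5, 6}:
g(0) = mex{} = 0
g(1) = mex{} = 0
g(2) = mex{} = 0
g(3) = mex{} = 0
g(4) = mex{} = 0
g(5) = mex{0} = 1
g(6) = mex{0} = 1
g(7) = mex{0} = 1
g(8) = mex{0} = 1
g(9) = mex{0} = 1
So g(9) = 1.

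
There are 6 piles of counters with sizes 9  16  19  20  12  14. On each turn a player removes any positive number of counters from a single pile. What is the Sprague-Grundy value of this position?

28

Write each in binary and XOR column by column:
  01001  (9)
  10000  (16)
  10011  (19)
  10100  (20)
  01100  (12)
  01110  (14)
  -----
  11100  (28)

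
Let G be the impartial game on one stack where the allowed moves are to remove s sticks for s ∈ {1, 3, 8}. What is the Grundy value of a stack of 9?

3

Compute g(0), g(1), … for moves {1, 3, 8}:
k:     0  1  2  3  4  5  6  7  8  9
g(k):  0  1  0  1  0  1  0  1  2  3
So g(9) = 3.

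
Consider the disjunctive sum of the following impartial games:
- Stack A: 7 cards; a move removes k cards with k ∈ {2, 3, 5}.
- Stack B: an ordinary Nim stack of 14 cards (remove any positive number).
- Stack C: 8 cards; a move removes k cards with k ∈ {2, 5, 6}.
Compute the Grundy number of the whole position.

14

Build the Grundy sequence for stack A with g(k) = mex{g(k−s) : s ∈ {2, 3, 5}, s ≤ k}:
g(0) = mex{} = 0
g(1) = mex{} = 0
g(2) = mex{0} = 1
g(3) = mex{0} = 1
g(4) = mex{0,1} = 2
g(5) = mex{0,1} = 2
g(6) = mex{0,1,2} = 3
g(7) = mex{1,2} = 0
So g(7) = 0.
Stack B is a plain Nim stack of size 14, so its Grundy value is 14.
For stack C, compute g(0), g(1), … with moves {2, 5, 6}:
g(0) = mex{} = 0
g(1) = mex{} = 0
g(2) = mex{0} = 1
g(3) = mex{0} = 1
g(4) = mex{1} = 0
g(5) = mex{0,1} = 2
g(6) = mex{0} = 1
g(7) = mex{0,1,2} = 3
g(8) = mex{1} = 0
So g(8) = 0.
The value of a disjunctive sum is the nim-sum of the parts.
Combined value = 0 ⊕ 14 ⊕ 0 = 14.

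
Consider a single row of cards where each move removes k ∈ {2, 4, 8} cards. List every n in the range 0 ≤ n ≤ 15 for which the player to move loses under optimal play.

0, 1, 6, 7, 12, 13

Build the Grundy sequence with g(k) = mex{g(k−s) : s ∈ {2, 4, 8}, s ≤ k}:
k:     0  1  2  3  4  5  6  7  8  9 10 11 12 13 14 15
g(k):  0  0  1  1  2  2  0  0  1  1  2  2  0  0  1  1
The P-positions (g = 0) in 0..15 are 0, 1, 6, 7, 12, 13.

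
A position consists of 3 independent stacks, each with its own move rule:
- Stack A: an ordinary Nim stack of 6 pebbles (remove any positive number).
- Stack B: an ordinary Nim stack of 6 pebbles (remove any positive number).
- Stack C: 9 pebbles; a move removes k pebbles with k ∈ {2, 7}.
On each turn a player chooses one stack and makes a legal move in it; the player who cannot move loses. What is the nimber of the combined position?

0

Stack A is a plain Nim stack of size 6, so its Grundy value is 6.
Stack B is a plain Nim stack of size 6, so its Grundy value is 6.
Build the Grundy sequence for stack C with g(k) = mex{g(k−s) : s ∈ {2, 7}, s ≤ k}:
g(0) = mex{} = 0
g(1) = mex{} = 0
g(2) = mex{0} = 1
g(3) = mex{0} = 1
g(4) = mex{1} = 0
g(5) = mex{1} = 0
g(6) = mex{0} = 1
g(7) = mex{0} = 1
g(8) = mex{0,1} = 2
g(9) = mex{1} = 0
So g(9) = 0.
The value of a disjunctive sum is the nim-sum of the parts.
Combined value = 6 XOR 6 XOR 0 = 0.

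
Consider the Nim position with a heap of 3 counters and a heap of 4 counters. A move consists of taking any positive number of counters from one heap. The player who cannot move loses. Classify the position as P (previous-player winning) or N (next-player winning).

N-position

Write each in binary and XOR column by column:
  011  (3)
  100  (4)
  ---
  111  (7)
The nim-sum is 7 ≠ 0, so this is an N-position: the player to move can win.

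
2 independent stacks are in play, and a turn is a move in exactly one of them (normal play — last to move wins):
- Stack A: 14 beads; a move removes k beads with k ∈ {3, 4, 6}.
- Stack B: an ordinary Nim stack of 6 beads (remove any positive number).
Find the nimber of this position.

7

For stack A, compute g(0), g(1), … with moves {3, 4, 6}:
g(0) = mex{} = 0
g(1) = mex{} = 0
g(2) = mex{} = 0
g(3) = mex{0} = 1
g(4) = mex{0} = 1
g(5) = mex{0} = 1
g(6) = mex{0,1} = 2
g(7) = mex{0,1} = 2
g(8) = mex{0,1} = 2
g(9) = mex{1,2} = 0
g(10) = mex{1,2} = 0
g(11) = mex{1,2} = 0
g(12) = mex{0,2} = 1
g(13) = mex{0,2} = 1
g(14) = mex{0,2} = 1
So g(14) = 1.
Stack B is a plain Nim stack of size 6, so its Grundy value is 6.
By the Sprague-Grundy theorem, the Grundy value of a sum of independent games is the XOR of the component values.
Combined value = 1 ⊕ 6 = 7.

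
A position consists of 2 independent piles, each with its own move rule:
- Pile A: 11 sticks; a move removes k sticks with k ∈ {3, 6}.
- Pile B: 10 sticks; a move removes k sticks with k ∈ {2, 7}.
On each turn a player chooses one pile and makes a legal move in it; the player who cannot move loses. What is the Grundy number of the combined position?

0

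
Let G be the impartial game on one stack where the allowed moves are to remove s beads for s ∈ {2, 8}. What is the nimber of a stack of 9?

2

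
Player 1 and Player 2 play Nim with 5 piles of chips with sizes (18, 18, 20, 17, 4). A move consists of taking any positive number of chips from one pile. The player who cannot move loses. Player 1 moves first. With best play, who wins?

Player 1 wins

Write each in binary and XOR column by column:
  10010  (18)
  10010  (18)
  10100  (20)
  10001  (17)
  00100  (4)
  -----
  00001  (1)
The nim-sum is 1 ≠ 0, so this is an N-position: the player to move can win; Player 1 has a winning move.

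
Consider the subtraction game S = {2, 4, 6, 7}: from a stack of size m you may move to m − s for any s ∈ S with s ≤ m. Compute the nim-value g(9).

Compute g(0), g(1), … for moves {2, 4, 6, 7}:
g(0) = mex{} = 0
g(1) = mex{} = 0
g(2) = mex{0} = 1
g(3) = mex{0} = 1
g(4) = mex{0,1} = 2
g(5) = mex{0,1} = 2
g(6) = mex{0,1,2} = 3
g(7) = mex{0,1,2} = 3
g(8) = mex{0,1,2,3} = 4
g(9) = mex{1,2,3} = 0
So g(9) = 0.

0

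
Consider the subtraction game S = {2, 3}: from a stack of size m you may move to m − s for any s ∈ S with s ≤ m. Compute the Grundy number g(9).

2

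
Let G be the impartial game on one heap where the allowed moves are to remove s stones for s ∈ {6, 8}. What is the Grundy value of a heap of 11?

1

Grundy values for subtraction set {6, 8}:
g(0) = mex{} = 0
g(1) = mex{} = 0
g(2) = mex{} = 0
g(3) = mex{} = 0
g(4) = mex{} = 0
g(5) = mex{} = 0
g(6) = mex{0} = 1
g(7) = mex{0} = 1
g(8) = mex{0} = 1
g(9) = mex{0} = 1
g(10) = mex{0} = 1
g(11) = mex{0} = 1
So g(11) = 1.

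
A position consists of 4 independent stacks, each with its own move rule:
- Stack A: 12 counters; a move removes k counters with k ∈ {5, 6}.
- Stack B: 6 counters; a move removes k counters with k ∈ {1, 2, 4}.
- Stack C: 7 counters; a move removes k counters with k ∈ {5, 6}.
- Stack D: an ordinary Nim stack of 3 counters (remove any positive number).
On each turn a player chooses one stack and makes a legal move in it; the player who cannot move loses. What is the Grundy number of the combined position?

2

Build the Grundy sequence for stack A with g(k) = mex{g(k−s) : s ∈ {5, 6}, s ≤ k}:
k:     0  1  2  3  4  5  6  7  8  9 10 11 12
g(k):  0  0  0  0  0  1  1  1  1  1  2  0  0
So g(12) = 0.
Grundy values for stack B (subtraction set {1, 2, 4}):
k:     0  1  2  3  4  5  6
g(k):  0  1  2  0  1  2  0
So g(6) = 0.
Grundy values for stack C (subtraction set {5, 6}):
g(0) = mex{} = 0
g(1) = mex{} = 0
g(2) = mex{} = 0
g(3) = mex{} = 0
g(4) = mex{} = 0
g(5) = mex{0} = 1
g(6) = mex{0} = 1
g(7) = mex{0} = 1
So g(7) = 1.
Stack D is a plain Nim stack of size 3, so its Grundy value is 3.
By the Sprague-Grundy theorem, the Grundy value of a sum of independent games is the XOR of the component values.
Combined value = 0 XOR 0 XOR 1 XOR 3 = 2.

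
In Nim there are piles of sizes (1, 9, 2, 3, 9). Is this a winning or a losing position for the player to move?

Losing position

Nim-sum: 1 ⊕ 9 ⊕ 2 ⊕ 3 ⊕ 9 = 0.
The nim-sum is 0, so this is a P-position: the player to move is in a losing position under optimal play.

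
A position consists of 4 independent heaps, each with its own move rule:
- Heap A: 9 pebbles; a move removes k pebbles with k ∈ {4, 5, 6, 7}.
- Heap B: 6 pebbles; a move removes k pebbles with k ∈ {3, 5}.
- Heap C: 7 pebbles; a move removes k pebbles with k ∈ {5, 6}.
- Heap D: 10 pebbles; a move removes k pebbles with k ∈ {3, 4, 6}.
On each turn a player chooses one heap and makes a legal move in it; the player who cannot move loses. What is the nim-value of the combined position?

1

Build the Grundy sequence for heap A with g(k) = mex{g(k−s) : s ∈ {4, 5, 6, 7}, s ≤ k}:
k:     0  1  2  3  4  5  6  7  8  9
g(k):  0  0  0  0  1  1  1  1  2  2
So g(9) = 2.
Grundy values for heap B (subtraction set {3, 5}):
g(0) = mex{} = 0
g(1) = mex{} = 0
g(2) = mex{} = 0
g(3) = mex{0} = 1
g(4) = mex{0} = 1
g(5) = mex{0} = 1
g(6) = mex{0,1} = 2
So g(6) = 2.
Grundy values for heap C (subtraction set {5, 6}):
g(0) = mex{} = 0
g(1) = mex{} = 0
g(2) = mex{} = 0
g(3) = mex{} = 0
g(4) = mex{} = 0
g(5) = mex{0} = 1
g(6) = mex{0} = 1
g(7) = mex{0} = 1
So g(7) = 1.
Grundy values for heap D (subtraction set {3, 4, 6}):
g(0) = mex{} = 0
g(1) = mex{} = 0
g(2) = mex{} = 0
g(3) = mex{0} = 1
g(4) = mex{0} = 1
g(5) = mex{0} = 1
g(6) = mex{0,1} = 2
g(7) = mex{0,1} = 2
g(8) = mex{0,1} = 2
g(9) = mex{1,2} = 0
g(10) = mex{1,2} = 0
So g(10) = 0.
By the Sprague-Grundy theorem, the Grundy value of a sum of independent games is the XOR of the component values.
Combined value = 2 ⊕ 2 ⊕ 1 ⊕ 0 = 1.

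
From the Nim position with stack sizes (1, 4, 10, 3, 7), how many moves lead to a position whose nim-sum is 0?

1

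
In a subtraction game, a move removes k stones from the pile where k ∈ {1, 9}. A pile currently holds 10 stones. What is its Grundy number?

Build the Grundy sequence with g(k) = mex{g(k−s) : s ∈ {1, 9}, s ≤ k}:
g(0) = mex{} = 0
g(1) = mex{0} = 1
g(2) = mex{1} = 0
g(3) = mex{0} = 1
g(4) = mex{1} = 0
g(5) = mex{0} = 1
g(6) = mex{1} = 0
g(7) = mex{0} = 1
g(8) = mex{1} = 0
g(9) = mex{0} = 1
g(10) = mex{1} = 0
So g(10) = 0.

0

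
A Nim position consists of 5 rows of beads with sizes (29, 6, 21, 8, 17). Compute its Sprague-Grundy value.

In binary:
  11101  (29)
  00110  (6)
  10101  (21)
  01000  (8)
  10001  (17)
  -----
  10111  (23)

23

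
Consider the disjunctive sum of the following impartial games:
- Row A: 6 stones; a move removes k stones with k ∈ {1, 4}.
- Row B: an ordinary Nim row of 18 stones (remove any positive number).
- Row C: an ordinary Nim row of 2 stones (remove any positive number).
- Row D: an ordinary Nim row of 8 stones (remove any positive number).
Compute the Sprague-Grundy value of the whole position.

25

Build the Grundy sequence for row A with g(k) = mex{g(k−s) : s ∈ {1, 4}, s ≤ k}:
g(0) = mex{} = 0
g(1) = mex{0} = 1
g(2) = mex{1} = 0
g(3) = mex{0} = 1
g(4) = mex{0,1} = 2
g(5) = mex{1,2} = 0
g(6) = mex{0} = 1
So g(6) = 1.
Row B is a plain Nim row of size 18, so its Grundy value is 18.
Row C is a plain Nim row of size 2, so its Grundy value is 2.
Row D is a plain Nim row of size 8, so its Grundy value is 8.
By the Sprague-Grundy theorem, the Grundy value of a sum of independent games is the XOR of the component values.
Combined value = 1 XOR 18 XOR 2 XOR 8 = 25.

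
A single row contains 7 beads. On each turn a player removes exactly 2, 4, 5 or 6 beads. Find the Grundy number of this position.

3

Compute g(0), g(1), … for moves {2, 4, 5, 6}:
g(0) = mex{} = 0
g(1) = mex{} = 0
g(2) = mex{0} = 1
g(3) = mex{0} = 1
g(4) = mex{0,1} = 2
g(5) = mex{0,1} = 2
g(6) = mex{0,1,2} = 3
g(7) = mex{0,1,2} = 3
So g(7) = 3.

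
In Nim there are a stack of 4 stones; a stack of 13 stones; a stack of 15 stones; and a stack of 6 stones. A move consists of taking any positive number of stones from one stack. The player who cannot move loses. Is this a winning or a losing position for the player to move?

Losing position

Nim-sum: 4 ⊕ 13 ⊕ 15 ⊕ 6 = 0.
The nim-sum is 0, so this is a P-position: the player to move is in a losing position under optimal play.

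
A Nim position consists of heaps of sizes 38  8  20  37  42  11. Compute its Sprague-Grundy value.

Nim-sum: 38 XOR 8 XOR 20 XOR 37 XOR 42 XOR 11 = 62.

62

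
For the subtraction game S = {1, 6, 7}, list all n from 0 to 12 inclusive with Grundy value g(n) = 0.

Grundy values for subtraction set {1, 6, 7}:
g(0) = mex{} = 0
g(1) = mex{0} = 1
g(2) = mex{1} = 0
g(3) = mex{0} = 1
g(4) = mex{1} = 0
g(5) = mex{0} = 1
g(6) = mex{0,1} = 2
g(7) = mex{0,1,2} = 3
g(8) = mex{0,1,3} = 2
g(9) = mex{0,1,2} = 3
g(10) = mex{0,1,3} = 2
g(11) = mex{0,1,2} = 3
g(12) = mex{1,2,3} = 0
The P-positions (g = 0) in 0..12 are 0, 2, 4, 12.

0, 2, 4, 12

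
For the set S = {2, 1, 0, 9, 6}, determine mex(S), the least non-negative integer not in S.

3

The values 0, 1, 2 are all present; 3 is the first non-negative integer missing from the set.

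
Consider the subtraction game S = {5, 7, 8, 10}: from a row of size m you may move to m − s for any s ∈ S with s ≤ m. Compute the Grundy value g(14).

Build the Grundy sequence with g(k) = mex{g(k−s) : s ∈ {5, 7, 8, 10}, s ≤ k}:
g(0) = mex{} = 0
g(1) = mex{} = 0
g(2) = mex{} = 0
g(3) = mex{} = 0
g(4) = mex{} = 0
g(5) = mex{0} = 1
g(6) = mex{0} = 1
g(7) = mex{0} = 1
g(8) = mex{0} = 1
g(9) = mex{0} = 1
g(10) = mex{0,1} = 2
g(11) = mex{0,1} = 2
g(12) = mex{0,1} = 2
g(13) = mex{0,1} = 2
g(14) = mex{0,1} = 2
So g(14) = 2.

2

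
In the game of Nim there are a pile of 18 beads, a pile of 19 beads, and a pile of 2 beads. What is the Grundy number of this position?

3

Compute the nim-sum pairwise:
18 ^ 19 = 1
1 ^ 2 = 3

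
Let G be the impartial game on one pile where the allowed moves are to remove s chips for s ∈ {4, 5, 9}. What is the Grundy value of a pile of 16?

0

Compute g(0), g(1), … for moves {4, 5, 9}:
k:     0  1  2  3  4  5  6  7  8  9 10 11 12 13 14 15 16
g(k):  0  0  0  0  1  1  1  1  2  2  2  2  3  0  0  0  0
So g(16) = 0.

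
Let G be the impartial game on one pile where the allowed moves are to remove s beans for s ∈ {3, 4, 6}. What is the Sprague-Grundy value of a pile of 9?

Build the Grundy sequence with g(k) = mex{g(k−s) : s ∈ {3, 4, 6}, s ≤ k}:
k:     0  1  2  3  4  5  6  7  8  9
g(k):  0  0  0  1  1  1  2  2  2  0
So g(9) = 0.

0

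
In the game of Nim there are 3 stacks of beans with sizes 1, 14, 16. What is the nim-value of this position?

31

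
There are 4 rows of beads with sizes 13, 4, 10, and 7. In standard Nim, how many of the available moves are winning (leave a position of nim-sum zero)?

3

Nim-sum: 13 ^ 4 ^ 10 ^ 7 = 4.
The overall nim-sum is X = 4. A row of size p has a winning move iff p XOR X < p (reduce it to p XOR X).
  13: 13 XOR 4 = 9 < 13 — winning move (to 9).
  4: 4 XOR 4 = 0 < 4 — winning move (to 0).
  10: 10 XOR 4 = 14 ≥ 10 — no move.
  7: 7 XOR 4 = 3 < 7 — winning move (to 3).
That gives 3 winning moves.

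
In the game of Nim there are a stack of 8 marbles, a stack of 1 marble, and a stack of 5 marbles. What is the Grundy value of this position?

Compute the nim-sum pairwise:
8 XOR 1 = 9
9 XOR 5 = 12

12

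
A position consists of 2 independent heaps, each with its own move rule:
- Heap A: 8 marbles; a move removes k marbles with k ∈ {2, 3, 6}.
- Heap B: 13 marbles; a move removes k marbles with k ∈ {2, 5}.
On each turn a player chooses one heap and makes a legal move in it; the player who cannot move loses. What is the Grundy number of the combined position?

Grundy values for heap A (subtraction set {2, 3, 6}):
g(0) = mex{} = 0
g(1) = mex{} = 0
g(2) = mex{0} = 1
g(3) = mex{0} = 1
g(4) = mex{0,1} = 2
g(5) = mex{1} = 0
g(6) = mex{0,1,2} = 3
g(7) = mex{0,2} = 1
g(8) = mex{0,1,3} = 2
So g(8) = 2.
Grundy values for heap B (subtraction set {2, 5}):
g(0) = mex{} = 0
g(1) = mex{} = 0
g(2) = mex{0} = 1
g(3) = mex{0} = 1
g(4) = mex{1} = 0
g(5) = mex{0,1} = 2
g(6) = mex{0} = 1
g(7) = mex{1,2} = 0
g(8) = mex{1} = 0
g(9) = mex{0} = 1
g(10) = mex{0,2} = 1
g(11) = mex{1} = 0
g(12) = mex{0,1} = 2
g(13) = mex{0} = 1
So g(13) = 1.
By the Sprague-Grundy theorem, the Grundy value of a sum of independent games is the XOR of the component values.
Combined value = 2 ⊕ 1 = 3.

3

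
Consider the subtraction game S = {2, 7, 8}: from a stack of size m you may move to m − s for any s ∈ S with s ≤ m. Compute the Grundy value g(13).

Grundy values for subtraction set {2, 7, 8}:
k:     0  1  2  3  4  5  6  7  8  9 10 11 12 13
g(k):  0  0  1  1  0  0  1  1  2  2  0  3  1  2
So g(13) = 2.

2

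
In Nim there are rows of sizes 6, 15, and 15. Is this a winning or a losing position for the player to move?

Compute the nim-sum pairwise:
6 ^ 15 = 9
9 ^ 15 = 6
The nim-sum is 6 ≠ 0, so this is an N-position: the player to move can win.

Winning position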